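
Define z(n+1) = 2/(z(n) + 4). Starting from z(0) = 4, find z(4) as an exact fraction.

76/169

z(1) = 2/(4 + 4) = 1/4.
z(2) = 2/(1/4 + 4) = 8/17.
z(3) = 2/(8/17 + 4) = 17/38.
z(4) = 2/(17/38 + 4) = 76/169.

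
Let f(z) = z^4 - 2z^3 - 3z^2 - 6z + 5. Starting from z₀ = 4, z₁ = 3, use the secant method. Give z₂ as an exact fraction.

f(4) = 61, f(3) = -13. z₂ = 3 - (-13)·(3 - 4)/((-13) - 61) = 235/74.

235/74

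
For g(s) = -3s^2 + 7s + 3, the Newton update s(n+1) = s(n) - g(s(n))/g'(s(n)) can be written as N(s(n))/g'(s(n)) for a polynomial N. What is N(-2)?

g'(s) = -6s + 7.
N(s) = s·g'(s) - g(s) = s·(-6s + 7) - (-3s^2 + 7s + 3) = -3s^2 - 3.
N(-2) = -15.

-15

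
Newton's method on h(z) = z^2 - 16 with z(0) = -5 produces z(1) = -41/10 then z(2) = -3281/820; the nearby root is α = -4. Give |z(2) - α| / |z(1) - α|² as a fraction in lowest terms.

z(1) - α = -41/10 - (-4) = -41/10 + 4 = -1/10, so |z(1) - α| = 1/10.
z(2) - α = -3281/820 - (-4) = -3281/820 + 4 = -1/820, so |z(2) - α| = 1/820.
|z(1) - α|² = 1/100.
Ratio = (1/820) / (1/100) = 5/41.

5/41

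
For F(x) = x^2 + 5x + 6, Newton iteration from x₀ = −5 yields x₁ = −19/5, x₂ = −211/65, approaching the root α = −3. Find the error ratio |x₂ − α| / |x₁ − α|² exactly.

5/13

x₁ − α = −19/5 − (−3) = −19/5 + 3 = −4/5, so |x₁ − α| = 4/5.
x₂ − α = −211/65 − (−3) = −211/65 + 3 = −16/65, so |x₂ − α| = 16/65.
|x₁ − α|² = 16/25.
Ratio = (16/65) / (16/25) = 5/13.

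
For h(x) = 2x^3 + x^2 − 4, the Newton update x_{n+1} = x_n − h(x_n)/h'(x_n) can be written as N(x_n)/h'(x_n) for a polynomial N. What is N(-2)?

h'(x) = 6x^2 + 2x.
N(x) = x·h'(x) − h(x) = x·(6x^2 + 2x) − (2x^3 + x^2 − 4) = 4x^3 + x^2 + 4.
N(-2) = −24.

−24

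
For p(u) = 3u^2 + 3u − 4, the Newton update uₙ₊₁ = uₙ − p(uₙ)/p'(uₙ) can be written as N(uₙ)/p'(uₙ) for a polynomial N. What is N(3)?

p'(u) = 6u + 3.
N(u) = u·p'(u) − p(u) = u·(6u + 3) − (3u^2 + 3u − 4) = 3u^2 + 4.
N(3) = 31.

31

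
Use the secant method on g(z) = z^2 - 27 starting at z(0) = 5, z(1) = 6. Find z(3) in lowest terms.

g(5) = -2, g(6) = 9. z(2) = 6 - 9·(6 - 5)/(9 - (-2)) = 57/11.
g(6) = 9, g(57/11) = -18/121. z(3) = (57/11) - (-18/121)·((57/11) - 6)/((-18/121) - 9) = 213/41.

213/41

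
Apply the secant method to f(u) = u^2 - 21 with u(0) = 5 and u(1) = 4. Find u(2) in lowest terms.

f(5) = 4, f(4) = -5. u(2) = 4 - (-5)·(4 - 5)/((-5) - 4) = 41/9.

41/9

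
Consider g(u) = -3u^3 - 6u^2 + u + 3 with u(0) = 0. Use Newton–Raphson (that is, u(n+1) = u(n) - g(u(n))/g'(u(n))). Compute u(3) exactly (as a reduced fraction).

g'(u) = -9u^2 - 12u + 1.
g(0) = 3, g'(0) = 1, so u(1) = 0 - 3/1 = -3.
g(-3) = 27, g'(-3) = -44, so u(2) = (-3) - 27/(-44) = -105/44.
g(-105/44) = 614547/85184, g'(-105/44) = -41849/1936, so u(3) = (-105/44) - (614547/85184)/(-41849/1936) = -1889799/920678.

-1889799/920678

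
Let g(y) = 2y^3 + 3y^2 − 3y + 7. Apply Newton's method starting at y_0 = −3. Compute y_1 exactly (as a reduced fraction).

g'(y) = 6y^2 + 6y − 3.
g(−3) = −11, g'(−3) = 33, so y_1 = (−3) − (−11)/33 = −8/3.

−8/3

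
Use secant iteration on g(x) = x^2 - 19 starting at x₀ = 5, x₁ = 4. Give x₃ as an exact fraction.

g(5) = 6, g(4) = -3. x₂ = 4 - (-3)·(4 - 5)/((-3) - 6) = 13/3.
g(4) = -3, g(13/3) = -2/9. x₃ = (13/3) - (-2/9)·((13/3) - 4)/((-2/9) - (-3)) = 109/25.

109/25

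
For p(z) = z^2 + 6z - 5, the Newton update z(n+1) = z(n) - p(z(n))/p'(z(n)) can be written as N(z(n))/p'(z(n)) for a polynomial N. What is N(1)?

6

p'(z) = 2z + 6.
N(z) = z·p'(z) - p(z) = z·(2z + 6) - (z^2 + 6z - 5) = z^2 + 5.
N(1) = 6.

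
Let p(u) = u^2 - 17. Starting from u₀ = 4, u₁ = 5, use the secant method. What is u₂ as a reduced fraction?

p(4) = -1, p(5) = 8. u₂ = 5 - 8·(5 - 4)/(8 - (-1)) = 37/9.

37/9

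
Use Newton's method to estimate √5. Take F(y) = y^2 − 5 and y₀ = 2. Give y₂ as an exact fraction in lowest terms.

161/72

F'(y) = 2y.
F(2) = −1, F'(2) = 4, so y₁ = 2 − (−1)/4 = 9/4.
F(9/4) = 1/16, F'(9/4) = 9/2, so y₂ = (9/4) − (1/16)/(9/2) = 161/72.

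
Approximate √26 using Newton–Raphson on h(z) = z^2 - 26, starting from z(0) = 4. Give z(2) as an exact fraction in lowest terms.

857/168

h'(z) = 2z.
h(4) = -10, h'(4) = 8, so z(1) = 4 - (-10)/8 = 21/4.
h(21/4) = 25/16, h'(21/4) = 21/2, so z(2) = (21/4) - (25/16)/(21/2) = 857/168.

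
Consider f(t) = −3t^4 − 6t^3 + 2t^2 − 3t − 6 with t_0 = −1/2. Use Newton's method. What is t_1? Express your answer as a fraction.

−119/128

f'(t) = −12t^3 − 18t^2 + 4t − 3.
f(−1/2) = −55/16, f'(−1/2) = −8, so t_1 = (−1/2) − (−55/16)/(−8) = −119/128.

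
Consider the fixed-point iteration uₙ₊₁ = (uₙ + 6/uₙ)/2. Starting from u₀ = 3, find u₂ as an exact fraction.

u₁ = (3 + 6/3)/2 = 5/2.
u₂ = (5/2 + 6/(5/2))/2 = 49/20.

49/20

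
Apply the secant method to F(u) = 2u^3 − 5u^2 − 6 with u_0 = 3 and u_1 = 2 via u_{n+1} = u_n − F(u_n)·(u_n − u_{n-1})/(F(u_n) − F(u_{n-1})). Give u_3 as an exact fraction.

F(3) = 3, F(2) = −10. u_2 = 2 − (−10)·(2 − 3)/((−10) − 3) = 36/13.
F(2) = −10, F(36/13) = −4110/2197. u_3 = (36/13) − (−4110/2197)·((36/13) − 2)/((−4110/2197) − (−10)) = 2631/893.

2631/893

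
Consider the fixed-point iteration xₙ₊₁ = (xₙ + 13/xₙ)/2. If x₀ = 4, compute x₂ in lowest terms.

x₁ = (4 + 13/4)/2 = 29/8.
x₂ = (29/8 + 13/(29/8))/2 = 1673/464.

1673/464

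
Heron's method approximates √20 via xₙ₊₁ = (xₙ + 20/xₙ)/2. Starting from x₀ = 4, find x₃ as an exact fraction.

x₁ = (4 + 20/4)/2 = 9/2.
x₂ = (9/2 + 20/(9/2))/2 = 161/36.
x₃ = (161/36 + 20/(161/36))/2 = 51841/11592.

51841/11592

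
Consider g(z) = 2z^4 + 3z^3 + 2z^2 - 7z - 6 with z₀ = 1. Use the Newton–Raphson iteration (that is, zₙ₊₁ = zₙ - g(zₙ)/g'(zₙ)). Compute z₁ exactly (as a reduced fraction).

g'(z) = 8z^3 + 9z^2 + 4z - 7.
g(1) = -6, g'(1) = 14, so z₁ = 1 - (-6)/14 = 10/7.

10/7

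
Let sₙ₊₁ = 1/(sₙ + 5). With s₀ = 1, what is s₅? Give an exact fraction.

s₁ = 1/(1 + 5) = 1/6.
s₂ = 1/(1/6 + 5) = 6/31.
s₃ = 1/(6/31 + 5) = 31/161.
s₄ = 1/(31/161 + 5) = 161/836.
s₅ = 1/(161/836 + 5) = 836/4341.

836/4341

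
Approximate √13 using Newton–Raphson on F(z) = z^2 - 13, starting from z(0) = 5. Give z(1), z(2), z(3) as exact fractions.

F'(z) = 2z.
F(5) = 12, F'(5) = 10, so z(1) = 5 - 12/10 = 19/5.
F(19/5) = 36/25, F'(19/5) = 38/5, so z(2) = (19/5) - (36/25)/(38/5) = 343/95.
F(343/95) = 324/9025, F'(343/95) = 686/95, so z(3) = (343/95) - (324/9025)/(686/95) = 117487/32585.

z(1) = 19/5, z(2) = 343/95, z(3) = 117487/32585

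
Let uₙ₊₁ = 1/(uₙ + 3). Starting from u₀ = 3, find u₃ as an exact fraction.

u₁ = 1/(3 + 3) = 1/6.
u₂ = 1/(1/6 + 3) = 6/19.
u₃ = 1/(6/19 + 3) = 19/63.

19/63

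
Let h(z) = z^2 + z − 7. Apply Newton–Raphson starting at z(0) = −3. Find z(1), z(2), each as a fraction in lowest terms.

z(1) = −16/5, z(2) = −431/135

h'(z) = 2z + 1.
h(−3) = −1, h'(−3) = −5, so z(1) = (−3) − (−1)/(−5) = −16/5.
h(−16/5) = 1/25, h'(−16/5) = −27/5, so z(2) = (−16/5) − (1/25)/(−27/5) = −431/135.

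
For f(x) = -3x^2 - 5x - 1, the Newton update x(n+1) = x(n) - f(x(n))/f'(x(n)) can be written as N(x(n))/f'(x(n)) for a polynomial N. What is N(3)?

f'(x) = -6x - 5.
N(x) = x·f'(x) - f(x) = x·(-6x - 5) - (-3x^2 - 5x - 1) = -3x^2 + 1.
N(3) = -26.

-26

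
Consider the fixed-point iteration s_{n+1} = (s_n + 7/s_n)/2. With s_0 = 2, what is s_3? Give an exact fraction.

108497/41008

s_1 = (2 + 7/2)/2 = 11/4.
s_2 = (11/4 + 7/(11/4))/2 = 233/88.
s_3 = (233/88 + 7/(233/88))/2 = 108497/41008.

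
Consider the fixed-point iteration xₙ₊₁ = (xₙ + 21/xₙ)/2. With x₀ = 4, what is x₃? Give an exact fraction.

x₁ = (4 + 21/4)/2 = 37/8.
x₂ = (37/8 + 21/(37/8))/2 = 2713/592.
x₃ = (2713/592 + 21/(2713/592))/2 = 14720113/3212192.

14720113/3212192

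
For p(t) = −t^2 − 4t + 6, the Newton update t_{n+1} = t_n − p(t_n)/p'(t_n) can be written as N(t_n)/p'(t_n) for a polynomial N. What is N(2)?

−10

p'(t) = −2t − 4.
N(t) = t·p'(t) − p(t) = t·(−2t − 4) − (−t^2 − 4t + 6) = −t^2 − 6.
N(2) = −10.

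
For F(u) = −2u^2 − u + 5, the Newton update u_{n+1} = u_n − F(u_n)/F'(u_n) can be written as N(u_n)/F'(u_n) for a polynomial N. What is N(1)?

−7

F'(u) = −4u − 1.
N(u) = u·F'(u) − F(u) = u·(−4u − 1) − (−2u^2 − u + 5) = −2u^2 − 5.
N(1) = −7.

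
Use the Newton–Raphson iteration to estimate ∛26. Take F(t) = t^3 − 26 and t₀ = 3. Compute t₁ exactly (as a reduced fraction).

80/27

F'(t) = 3t^2.
F(3) = 1, F'(3) = 27, so t₁ = 3 − 1/27 = 80/27.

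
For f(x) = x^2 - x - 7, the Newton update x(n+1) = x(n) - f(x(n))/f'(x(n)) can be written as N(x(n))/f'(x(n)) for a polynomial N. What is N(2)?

11

f'(x) = 2x - 1.
N(x) = x·f'(x) - f(x) = x·(2x - 1) - (x^2 - x - 7) = x^2 + 7.
N(2) = 11.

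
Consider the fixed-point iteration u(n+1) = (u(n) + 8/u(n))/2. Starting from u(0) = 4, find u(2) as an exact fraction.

17/6

u(1) = (4 + 8/4)/2 = 3.
u(2) = (3 + 8/3)/2 = 17/6.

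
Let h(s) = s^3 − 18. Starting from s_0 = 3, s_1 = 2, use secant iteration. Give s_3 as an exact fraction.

7377/2786

h(3) = 9, h(2) = −10. s_2 = 2 − (−10)·(2 − 3)/((−10) − 9) = 48/19.
h(2) = −10, h(48/19) = −12870/6859. s_3 = (48/19) − (−12870/6859)·((48/19) − 2)/((−12870/6859) − (−10)) = 7377/2786.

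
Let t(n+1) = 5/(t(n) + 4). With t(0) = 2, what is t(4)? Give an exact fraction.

730/729

t(1) = 5/(2 + 4) = 5/6.
t(2) = 5/(5/6 + 4) = 30/29.
t(3) = 5/(30/29 + 4) = 145/146.
t(4) = 5/(145/146 + 4) = 730/729.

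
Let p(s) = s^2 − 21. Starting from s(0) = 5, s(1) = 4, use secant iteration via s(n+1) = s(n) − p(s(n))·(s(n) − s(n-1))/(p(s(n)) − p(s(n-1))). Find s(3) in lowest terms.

p(5) = 4, p(4) = −5. s(2) = 4 − (−5)·(4 − 5)/((−5) − 4) = 41/9.
p(4) = −5, p(41/9) = −20/81. s(3) = (41/9) − (−20/81)·((41/9) − 4)/((−20/81) − (−5)) = 353/77.

353/77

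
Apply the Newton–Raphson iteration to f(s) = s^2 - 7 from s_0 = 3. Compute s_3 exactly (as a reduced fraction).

32257/12192

f'(s) = 2s.
f(3) = 2, f'(3) = 6, so s_1 = 3 - 2/6 = 8/3.
f(8/3) = 1/9, f'(8/3) = 16/3, so s_2 = (8/3) - (1/9)/(16/3) = 127/48.
f(127/48) = 1/2304, f'(127/48) = 127/24, so s_3 = (127/48) - (1/2304)/(127/24) = 32257/12192.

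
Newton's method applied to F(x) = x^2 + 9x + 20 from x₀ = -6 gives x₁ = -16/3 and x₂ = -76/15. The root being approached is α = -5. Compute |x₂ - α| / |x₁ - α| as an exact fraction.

x₁ - α = -16/3 - (-5) = -16/3 + 5 = -1/3, so |x₁ - α| = 1/3.
x₂ - α = -76/15 - (-5) = -76/15 + 5 = -1/15, so |x₂ - α| = 1/15.
Ratio = (1/15) / (1/3) = 1/5.

1/5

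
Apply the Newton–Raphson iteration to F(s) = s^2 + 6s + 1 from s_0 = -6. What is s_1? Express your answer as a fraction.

F'(s) = 2s + 6.
F(-6) = 1, F'(-6) = -6, so s_1 = (-6) - 1/(-6) = -35/6.

-35/6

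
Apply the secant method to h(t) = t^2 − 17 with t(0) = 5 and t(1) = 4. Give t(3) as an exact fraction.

h(5) = 8, h(4) = −1. t(2) = 4 − (−1)·(4 − 5)/((−1) − 8) = 37/9.
h(4) = −1, h(37/9) = −8/81. t(3) = (37/9) − (−8/81)·((37/9) − 4)/((−8/81) − (−1)) = 301/73.

301/73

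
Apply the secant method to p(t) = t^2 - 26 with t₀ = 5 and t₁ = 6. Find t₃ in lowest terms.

p(5) = -1, p(6) = 10. t₂ = 6 - 10·(6 - 5)/(10 - (-1)) = 56/11.
p(6) = 10, p(56/11) = -10/121. t₃ = (56/11) - (-10/121)·((56/11) - 6)/((-10/121) - 10) = 311/61.

311/61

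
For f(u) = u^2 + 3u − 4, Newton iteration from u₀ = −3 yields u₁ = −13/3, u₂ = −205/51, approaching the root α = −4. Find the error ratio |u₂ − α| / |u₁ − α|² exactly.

u₁ − α = −13/3 − (−4) = −13/3 + 4 = −1/3, so |u₁ − α| = 1/3.
u₂ − α = −205/51 − (−4) = −205/51 + 4 = −1/51, so |u₂ − α| = 1/51.
|u₁ − α|² = 1/9.
Ratio = (1/51) / (1/9) = 3/17.

3/17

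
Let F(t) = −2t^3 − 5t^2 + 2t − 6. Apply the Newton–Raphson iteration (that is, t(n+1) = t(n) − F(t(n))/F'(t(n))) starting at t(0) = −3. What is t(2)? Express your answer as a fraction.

−427107/136598

F'(t) = −6t^2 − 10t + 2.
F(−3) = −3, F'(−3) = −22, so t(1) = (−3) − (−3)/(−22) = −69/22.
F(−69/22) = 657/2662, F'(−69/22) = −6209/242, so t(2) = (−69/22) − (657/2662)/(−6209/242) = −427107/136598.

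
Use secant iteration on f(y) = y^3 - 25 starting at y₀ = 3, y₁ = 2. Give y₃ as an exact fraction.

19255/6559

f(3) = 2, f(2) = -17. y₂ = 2 - (-17)·(2 - 3)/((-17) - 2) = 55/19.
f(2) = -17, f(55/19) = -5100/6859. y₃ = (55/19) - (-5100/6859)·((55/19) - 2)/((-5100/6859) - (-17)) = 19255/6559.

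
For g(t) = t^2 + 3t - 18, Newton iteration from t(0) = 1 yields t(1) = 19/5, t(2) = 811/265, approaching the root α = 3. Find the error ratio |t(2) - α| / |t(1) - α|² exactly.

t(1) - α = 19/5 - 3 = 4/5, so |t(1) - α| = 4/5.
t(2) - α = 811/265 - 3 = 16/265, so |t(2) - α| = 16/265.
|t(1) - α|² = 16/25.
Ratio = (16/265) / (16/25) = 5/53.

5/53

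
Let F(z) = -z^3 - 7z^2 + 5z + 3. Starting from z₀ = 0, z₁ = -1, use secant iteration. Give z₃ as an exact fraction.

-69/190

F(0) = 3, F(-1) = -8. z₂ = (-1) - (-8)·((-1) - 0)/((-8) - 3) = -3/11.
F(-1) = -8, F(-3/11) = 1512/1331. z₃ = (-3/11) - (1512/1331)·((-3/11) - (-1))/((1512/1331) - (-8)) = -69/190.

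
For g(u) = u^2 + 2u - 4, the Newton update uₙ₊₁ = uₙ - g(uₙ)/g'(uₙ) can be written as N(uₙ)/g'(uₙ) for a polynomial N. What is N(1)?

5

g'(u) = 2u + 2.
N(u) = u·g'(u) - g(u) = u·(2u + 2) - (u^2 + 2u - 4) = u^2 + 4.
N(1) = 5.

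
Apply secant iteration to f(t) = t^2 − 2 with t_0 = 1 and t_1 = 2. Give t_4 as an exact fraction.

58/41

f(1) = −1, f(2) = 2. t_2 = 2 − 2·(2 − 1)/(2 − (−1)) = 4/3.
f(2) = 2, f(4/3) = −2/9. t_3 = (4/3) − (−2/9)·((4/3) − 2)/((−2/9) − 2) = 7/5.
f(4/3) = −2/9, f(7/5) = −1/25. t_4 = (7/5) − (−1/25)·((7/5) − (4/3))/((−1/25) − (−2/9)) = 58/41.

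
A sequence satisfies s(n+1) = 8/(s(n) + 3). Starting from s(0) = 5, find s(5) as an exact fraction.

s(1) = 8/(5 + 3) = 1.
s(2) = 8/(1 + 3) = 2.
s(3) = 8/(2 + 3) = 8/5.
s(4) = 8/(8/5 + 3) = 40/23.
s(5) = 8/(40/23 + 3) = 184/109.

184/109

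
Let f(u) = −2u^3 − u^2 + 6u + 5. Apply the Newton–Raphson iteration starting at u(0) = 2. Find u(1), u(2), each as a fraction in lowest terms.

u(1) = 41/22, u(2) = 182953/98846

f'(u) = −6u^2 − 2u + 6.
f(2) = −3, f'(2) = −22, so u(1) = 2 − (−3)/(−22) = 41/22.
f(41/22) = −315/1331, f'(41/22) = −4493/242, so u(2) = (41/22) − (−315/1331)/(−4493/242) = 182953/98846.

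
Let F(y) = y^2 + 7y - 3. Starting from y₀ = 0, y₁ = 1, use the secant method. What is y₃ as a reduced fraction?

F(0) = -3, F(1) = 5. y₂ = 1 - 5·(1 - 0)/(5 - (-3)) = 3/8.
F(1) = 5, F(3/8) = -15/64. y₃ = (3/8) - (-15/64)·((3/8) - 1)/((-15/64) - 5) = 27/67.

27/67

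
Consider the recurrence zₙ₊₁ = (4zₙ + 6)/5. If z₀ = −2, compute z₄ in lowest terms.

1702/625

z₁ = (4·(−2) + 6)/5 = −2/5.
z₂ = (4·(−2/5) + 6)/5 = 22/25.
z₃ = (4·(22/25) + 6)/5 = 238/125.
z₄ = (4·(238/125) + 6)/5 = 1702/625.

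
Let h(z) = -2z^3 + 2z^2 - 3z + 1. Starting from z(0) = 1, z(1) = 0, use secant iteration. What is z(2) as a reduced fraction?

h(1) = -2, h(0) = 1. z(2) = 0 - 1·(0 - 1)/(1 - (-2)) = 1/3.

1/3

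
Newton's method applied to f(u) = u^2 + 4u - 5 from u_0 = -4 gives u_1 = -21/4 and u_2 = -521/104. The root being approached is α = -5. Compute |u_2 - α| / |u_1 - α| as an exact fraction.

1/26

u_1 - α = -21/4 - (-5) = -21/4 + 5 = -1/4, so |u_1 - α| = 1/4.
u_2 - α = -521/104 - (-5) = -521/104 + 5 = -1/104, so |u_2 - α| = 1/104.
Ratio = (1/104) / (1/4) = 1/26.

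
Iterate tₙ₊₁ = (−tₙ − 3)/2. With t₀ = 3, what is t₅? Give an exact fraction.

t₁ = (−3 − 3)/2 = −3.
t₂ = (−(−3) − 3)/2 = 0.
t₃ = (−0 − 3)/2 = −3/2.
t₄ = (−(−3/2) − 3)/2 = −3/4.
t₅ = (−(−3/4) − 3)/2 = −9/8.

−9/8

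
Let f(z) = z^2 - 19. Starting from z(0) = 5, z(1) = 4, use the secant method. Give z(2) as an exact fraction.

f(5) = 6, f(4) = -3. z(2) = 4 - (-3)·(4 - 5)/((-3) - 6) = 13/3.

13/3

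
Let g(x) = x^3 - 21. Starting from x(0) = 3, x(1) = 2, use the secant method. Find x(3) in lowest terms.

16659/5983

g(3) = 6, g(2) = -13. x(2) = 2 - (-13)·(2 - 3)/((-13) - 6) = 51/19.
g(2) = -13, g(51/19) = -11388/6859. x(3) = (51/19) - (-11388/6859)·((51/19) - 2)/((-11388/6859) - (-13)) = 16659/5983.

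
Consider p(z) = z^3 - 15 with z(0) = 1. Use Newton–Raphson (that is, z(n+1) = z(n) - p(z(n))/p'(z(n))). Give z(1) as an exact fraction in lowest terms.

17/3

p'(z) = 3z^2.
p(1) = -14, p'(1) = 3, so z(1) = 1 - (-14)/3 = 17/3.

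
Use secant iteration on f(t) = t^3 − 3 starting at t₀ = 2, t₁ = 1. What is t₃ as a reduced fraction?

f(2) = 5, f(1) = −2. t₂ = 1 − (−2)·(1 − 2)/((−2) − 5) = 9/7.
f(1) = −2, f(9/7) = −300/343. t₃ = (9/7) − (−300/343)·((9/7) − 1)/((−300/343) − (−2)) = 291/193.

291/193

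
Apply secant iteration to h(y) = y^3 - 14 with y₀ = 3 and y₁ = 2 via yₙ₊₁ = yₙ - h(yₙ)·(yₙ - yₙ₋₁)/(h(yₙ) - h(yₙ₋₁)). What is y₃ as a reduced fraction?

h(3) = 13, h(2) = -6. y₂ = 2 - (-6)·(2 - 3)/((-6) - 13) = 44/19.
h(2) = -6, h(44/19) = -10842/6859. y₃ = (44/19) - (-10842/6859)·((44/19) - 2)/((-10842/6859) - (-6)) = 2045/842.

2045/842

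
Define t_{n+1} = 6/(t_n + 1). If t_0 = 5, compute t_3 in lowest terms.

t_1 = 6/(5 + 1) = 1.
t_2 = 6/(1 + 1) = 3.
t_3 = 6/(3 + 1) = 3/2.

3/2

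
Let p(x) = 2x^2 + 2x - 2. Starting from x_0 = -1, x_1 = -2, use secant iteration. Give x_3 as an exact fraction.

p(-1) = -2, p(-2) = 2. x_2 = (-2) - 2·((-2) - (-1))/(2 - (-2)) = -3/2.
p(-2) = 2, p(-3/2) = -1/2. x_3 = (-3/2) - (-1/2)·((-3/2) - (-2))/((-1/2) - 2) = -8/5.

-8/5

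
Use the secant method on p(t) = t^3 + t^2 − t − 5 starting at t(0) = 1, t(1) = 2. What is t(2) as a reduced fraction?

13/9

p(1) = −4, p(2) = 5. t(2) = 2 − 5·(2 − 1)/(5 − (−4)) = 13/9.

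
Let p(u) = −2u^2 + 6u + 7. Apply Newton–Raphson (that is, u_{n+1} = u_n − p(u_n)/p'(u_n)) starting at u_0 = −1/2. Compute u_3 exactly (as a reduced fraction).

−6707905/7470528

p'(u) = −4u + 6.
p(−1/2) = 7/2, p'(−1/2) = 8, so u_1 = (−1/2) − (7/2)/8 = −15/16.
p(−15/16) = −49/128, p'(−15/16) = 39/4, so u_2 = (−15/16) − (−49/128)/(39/4) = −1121/1248.
p(−1121/1248) = −2401/778752, p'(−1121/1248) = 2993/312, so u_3 = (−1121/1248) − (−2401/778752)/(2993/312) = −6707905/7470528.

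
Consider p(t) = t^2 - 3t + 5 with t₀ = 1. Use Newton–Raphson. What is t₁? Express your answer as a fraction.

p'(t) = 2t - 3.
p(1) = 3, p'(1) = -1, so t₁ = 1 - 3/(-1) = 4.

4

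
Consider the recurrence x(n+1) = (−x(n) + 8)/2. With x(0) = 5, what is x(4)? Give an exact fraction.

45/16

x(1) = (−5 + 8)/2 = 3/2.
x(2) = (−(3/2) + 8)/2 = 13/4.
x(3) = (−(13/4) + 8)/2 = 19/8.
x(4) = (−(19/8) + 8)/2 = 45/16.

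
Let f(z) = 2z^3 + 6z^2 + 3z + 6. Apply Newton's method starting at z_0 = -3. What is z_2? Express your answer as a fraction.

-17258/6069

f'(z) = 6z^2 + 12z + 3.
f(-3) = -3, f'(-3) = 21, so z_1 = (-3) - (-3)/21 = -20/7.
f(-20/7) = -82/343, f'(-20/7) = 867/49, so z_2 = (-20/7) - (-82/343)/(867/49) = -17258/6069.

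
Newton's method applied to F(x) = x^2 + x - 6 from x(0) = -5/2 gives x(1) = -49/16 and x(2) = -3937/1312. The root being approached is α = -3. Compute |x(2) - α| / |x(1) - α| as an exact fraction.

1/82

x(1) - α = -49/16 - (-3) = -49/16 + 3 = -1/16, so |x(1) - α| = 1/16.
x(2) - α = -3937/1312 - (-3) = -3937/1312 + 3 = -1/1312, so |x(2) - α| = 1/1312.
Ratio = (1/1312) / (1/16) = 1/82.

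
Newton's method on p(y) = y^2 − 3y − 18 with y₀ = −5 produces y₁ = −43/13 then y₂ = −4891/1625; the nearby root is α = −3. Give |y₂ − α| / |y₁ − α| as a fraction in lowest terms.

4/125

y₁ − α = −43/13 − (−3) = −43/13 + 3 = −4/13, so |y₁ − α| = 4/13.
y₂ − α = −4891/1625 − (−3) = −4891/1625 + 3 = −16/1625, so |y₂ − α| = 16/1625.
Ratio = (16/1625) / (4/13) = 4/125.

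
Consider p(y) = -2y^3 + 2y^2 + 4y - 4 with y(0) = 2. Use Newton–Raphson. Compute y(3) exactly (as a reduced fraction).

1294319/907119

p'(y) = -6y^2 + 4y + 4.
p(2) = -4, p'(2) = -12, so y(1) = 2 - (-4)/(-12) = 5/3.
p(5/3) = -28/27, p'(5/3) = -6, so y(2) = (5/3) - (-28/27)/(-6) = 121/81.
p(121/81) = -121520/531441, p'(121/81) = -7466/2187, so y(3) = (121/81) - (-121520/531441)/(-7466/2187) = 1294319/907119.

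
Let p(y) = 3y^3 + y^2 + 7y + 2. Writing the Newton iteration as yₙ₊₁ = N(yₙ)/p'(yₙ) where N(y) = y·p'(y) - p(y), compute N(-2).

-46

p'(y) = 9y^2 + 2y + 7.
N(y) = y·p'(y) - p(y) = y·(9y^2 + 2y + 7) - (3y^3 + y^2 + 7y + 2) = 6y^3 + y^2 - 2.
N(-2) = -46.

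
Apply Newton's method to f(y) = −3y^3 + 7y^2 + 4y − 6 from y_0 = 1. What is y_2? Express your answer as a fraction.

1801/2295

f'(y) = −9y^2 + 14y + 4.
f(1) = 2, f'(1) = 9, so y_1 = 1 − 2/9 = 7/9.
f(7/9) = −16/243, f'(7/9) = 85/9, so y_2 = (7/9) − (−16/243)/(85/9) = 1801/2295.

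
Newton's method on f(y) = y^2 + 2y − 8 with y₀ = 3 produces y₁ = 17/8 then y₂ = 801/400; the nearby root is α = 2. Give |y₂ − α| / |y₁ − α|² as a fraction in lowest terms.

4/25

y₁ − α = 17/8 − 2 = 1/8, so |y₁ − α| = 1/8.
y₂ − α = 801/400 − 2 = 1/400, so |y₂ − α| = 1/400.
|y₁ − α|² = 1/64.
Ratio = (1/400) / (1/64) = 4/25.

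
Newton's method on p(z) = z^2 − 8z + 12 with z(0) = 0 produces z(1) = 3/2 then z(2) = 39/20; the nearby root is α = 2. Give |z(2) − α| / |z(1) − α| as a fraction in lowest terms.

z(1) − α = 3/2 − 2 = −1/2, so |z(1) − α| = 1/2.
z(2) − α = 39/20 − 2 = −1/20, so |z(2) − α| = 1/20.
Ratio = (1/20) / (1/2) = 1/10.

1/10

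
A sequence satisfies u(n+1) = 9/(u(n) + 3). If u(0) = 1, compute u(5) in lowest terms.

u(1) = 9/(1 + 3) = 9/4.
u(2) = 9/(9/4 + 3) = 12/7.
u(3) = 9/(12/7 + 3) = 21/11.
u(4) = 9/(21/11 + 3) = 11/6.
u(5) = 9/(11/6 + 3) = 54/29.

54/29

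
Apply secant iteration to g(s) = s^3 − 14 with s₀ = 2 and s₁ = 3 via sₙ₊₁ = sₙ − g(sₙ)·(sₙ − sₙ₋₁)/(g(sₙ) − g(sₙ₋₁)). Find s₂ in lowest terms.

g(2) = −6, g(3) = 13. s₂ = 3 − 13·(3 − 2)/(13 − (−6)) = 44/19.

44/19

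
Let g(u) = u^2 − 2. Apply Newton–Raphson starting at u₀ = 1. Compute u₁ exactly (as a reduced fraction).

3/2

g'(u) = 2u.
g(1) = −1, g'(1) = 2, so u₁ = 1 − (−1)/2 = 3/2.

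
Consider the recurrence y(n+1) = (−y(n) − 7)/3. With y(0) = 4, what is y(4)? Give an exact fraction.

−136/81

y(1) = (−4 − 7)/3 = −11/3.
y(2) = (−(−11/3) − 7)/3 = −10/9.
y(3) = (−(−10/9) − 7)/3 = −53/27.
y(4) = (−(−53/27) − 7)/3 = −136/81.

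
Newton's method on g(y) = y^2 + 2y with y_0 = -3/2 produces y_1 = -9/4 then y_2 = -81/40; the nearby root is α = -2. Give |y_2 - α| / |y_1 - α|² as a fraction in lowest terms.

2/5

y_1 - α = -9/4 - (-2) = -9/4 + 2 = -1/4, so |y_1 - α| = 1/4.
y_2 - α = -81/40 - (-2) = -81/40 + 2 = -1/40, so |y_2 - α| = 1/40.
|y_1 - α|² = 1/16.
Ratio = (1/40) / (1/16) = 2/5.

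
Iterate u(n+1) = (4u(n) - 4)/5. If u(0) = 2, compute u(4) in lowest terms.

u(1) = (4·2 - 4)/5 = 4/5.
u(2) = (4·(4/5) - 4)/5 = -4/25.
u(3) = (4·(-4/25) - 4)/5 = -116/125.
u(4) = (4·(-116/125) - 4)/5 = -964/625.

-964/625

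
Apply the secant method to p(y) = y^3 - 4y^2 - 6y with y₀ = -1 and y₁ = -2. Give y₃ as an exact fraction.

-1288/1151

p(-1) = 1, p(-2) = -12. y₂ = (-2) - (-12)·((-2) - (-1))/((-12) - 1) = -14/13.
p(-2) = -12, p(-14/13) = 1260/2197. y₃ = (-14/13) - (1260/2197)·((-14/13) - (-2))/((1260/2197) - (-12)) = -1288/1151.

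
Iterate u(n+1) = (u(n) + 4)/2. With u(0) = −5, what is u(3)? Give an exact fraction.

23/8

u(1) = ((−5) + 4)/2 = −1/2.
u(2) = ((−1/2) + 4)/2 = 7/4.
u(3) = ((7/4) + 4)/2 = 23/8.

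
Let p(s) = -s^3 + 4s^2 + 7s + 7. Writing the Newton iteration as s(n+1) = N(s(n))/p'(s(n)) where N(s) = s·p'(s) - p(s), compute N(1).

p'(s) = -3s^2 + 8s + 7.
N(s) = s·p'(s) - p(s) = s·(-3s^2 + 8s + 7) - (-s^3 + 4s^2 + 7s + 7) = -2s^3 + 4s^2 - 7.
N(1) = -5.

-5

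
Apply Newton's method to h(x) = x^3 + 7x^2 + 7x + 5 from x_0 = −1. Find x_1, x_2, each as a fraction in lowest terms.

x_1 = 0, x_2 = −5/7

h'(x) = 3x^2 + 14x + 7.
h(−1) = 4, h'(−1) = −4, so x_1 = (−1) − 4/(−4) = 0.
h(0) = 5, h'(0) = 7, so x_2 = 0 − 5/7 = −5/7.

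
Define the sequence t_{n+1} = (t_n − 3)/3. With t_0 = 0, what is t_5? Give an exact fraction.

−121/81

t_1 = (0 − 3)/3 = −1.
t_2 = ((−1) − 3)/3 = −4/3.
t_3 = ((−4/3) − 3)/3 = −13/9.
t_4 = ((−13/9) − 3)/3 = −40/27.
t_5 = ((−40/27) − 3)/3 = −121/81.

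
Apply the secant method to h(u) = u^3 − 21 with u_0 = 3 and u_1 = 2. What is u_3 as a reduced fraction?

16659/5983

h(3) = 6, h(2) = −13. u_2 = 2 − (−13)·(2 − 3)/((−13) − 6) = 51/19.
h(2) = −13, h(51/19) = −11388/6859. u_3 = (51/19) − (−11388/6859)·((51/19) − 2)/((−11388/6859) − (−13)) = 16659/5983.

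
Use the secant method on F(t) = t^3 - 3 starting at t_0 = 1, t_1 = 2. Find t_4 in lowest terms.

F(1) = -2, F(2) = 5. t_2 = 2 - 5·(2 - 1)/(5 - (-2)) = 9/7.
F(2) = 5, F(9/7) = -300/343. t_3 = (9/7) - (-300/343)·((9/7) - 2)/((-300/343) - 5) = 561/403.
F(9/7) = -300/343, F(561/403) = -19794000/65450827. t_4 = (561/403) - (-19794000/65450827)·((561/403) - (9/7))/((-19794000/65450827) - (-300/343)) = 20671423/14273229.

20671423/14273229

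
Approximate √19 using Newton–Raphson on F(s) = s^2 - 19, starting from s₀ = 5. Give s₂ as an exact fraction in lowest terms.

959/220

F'(s) = 2s.
F(5) = 6, F'(5) = 10, so s₁ = 5 - 6/10 = 22/5.
F(22/5) = 9/25, F'(22/5) = 44/5, so s₂ = (22/5) - (9/25)/(44/5) = 959/220.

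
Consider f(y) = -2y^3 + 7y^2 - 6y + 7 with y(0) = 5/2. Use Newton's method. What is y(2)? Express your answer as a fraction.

1060547/366554

f'(y) = -6y^2 + 14y - 6.
f(5/2) = 9/2, f'(5/2) = -17/2, so y(1) = (5/2) - (9/2)/(-17/2) = 103/34.
f(103/34) = -12474/4913, f'(103/34) = -10781/578, so y(2) = (103/34) - (-12474/4913)/(-10781/578) = 1060547/366554.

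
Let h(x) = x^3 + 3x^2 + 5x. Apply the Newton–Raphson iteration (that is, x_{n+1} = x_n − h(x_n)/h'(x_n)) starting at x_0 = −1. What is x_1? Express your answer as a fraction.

h'(x) = 3x^2 + 6x + 5.
h(−1) = −3, h'(−1) = 2, so x_1 = (−1) − (−3)/2 = 1/2.

1/2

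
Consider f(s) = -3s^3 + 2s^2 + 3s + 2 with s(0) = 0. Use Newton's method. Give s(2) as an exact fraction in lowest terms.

-2/11

f'(s) = -9s^2 + 4s + 3.
f(0) = 2, f'(0) = 3, so s(1) = 0 - 2/3 = -2/3.
f(-2/3) = 16/9, f'(-2/3) = -11/3, so s(2) = (-2/3) - (16/9)/(-11/3) = -2/11.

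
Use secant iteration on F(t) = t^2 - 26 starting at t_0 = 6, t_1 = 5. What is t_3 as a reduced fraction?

F(6) = 10, F(5) = -1. t_2 = 5 - (-1)·(5 - 6)/((-1) - 10) = 56/11.
F(5) = -1, F(56/11) = -10/121. t_3 = (56/11) - (-10/121)·((56/11) - 5)/((-10/121) - (-1)) = 566/111.

566/111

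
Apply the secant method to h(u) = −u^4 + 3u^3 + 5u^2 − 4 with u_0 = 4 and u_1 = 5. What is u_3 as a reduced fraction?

62903428/15259319

h(4) = 12, h(5) = −129. u_2 = 5 − (−129)·(5 − 4)/((−129) − 12) = 192/47.
h(5) = −129, h(192/47) = 26671868/4879681. u_3 = (192/47) − (26671868/4879681)·((192/47) − 5)/((26671868/4879681) − (−129)) = 62903428/15259319.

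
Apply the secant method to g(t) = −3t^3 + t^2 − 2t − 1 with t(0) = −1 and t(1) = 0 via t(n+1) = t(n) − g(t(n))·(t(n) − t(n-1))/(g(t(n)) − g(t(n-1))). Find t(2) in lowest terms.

−1/6

g(−1) = 5, g(0) = −1. t(2) = 0 − (−1)·(0 − (−1))/((−1) − 5) = −1/6.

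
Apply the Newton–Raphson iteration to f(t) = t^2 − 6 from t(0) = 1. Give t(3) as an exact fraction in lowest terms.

f'(t) = 2t.
f(1) = −5, f'(1) = 2, so t(1) = 1 − (−5)/2 = 7/2.
f(7/2) = 25/4, f'(7/2) = 7, so t(2) = (7/2) − (25/4)/7 = 73/28.
f(73/28) = 625/784, f'(73/28) = 73/14, so t(3) = (73/28) − (625/784)/(73/14) = 10033/4088.

10033/4088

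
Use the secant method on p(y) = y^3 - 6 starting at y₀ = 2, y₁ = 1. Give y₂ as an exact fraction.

p(2) = 2, p(1) = -5. y₂ = 1 - (-5)·(1 - 2)/((-5) - 2) = 12/7.

12/7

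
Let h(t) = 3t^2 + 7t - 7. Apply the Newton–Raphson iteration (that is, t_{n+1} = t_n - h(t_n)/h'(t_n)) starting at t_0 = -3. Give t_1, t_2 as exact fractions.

h'(t) = 6t + 7.
h(-3) = -1, h'(-3) = -11, so t_1 = (-3) - (-1)/(-11) = -34/11.
h(-34/11) = 3/121, h'(-34/11) = -127/11, so t_2 = (-34/11) - (3/121)/(-127/11) = -4315/1397.

t_1 = -34/11, t_2 = -4315/1397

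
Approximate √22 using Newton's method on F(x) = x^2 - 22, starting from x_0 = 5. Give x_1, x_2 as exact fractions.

F'(x) = 2x.
F(5) = 3, F'(5) = 10, so x_1 = 5 - 3/10 = 47/10.
F(47/10) = 9/100, F'(47/10) = 47/5, so x_2 = (47/10) - (9/100)/(47/5) = 4409/940.

x_1 = 47/10, x_2 = 4409/940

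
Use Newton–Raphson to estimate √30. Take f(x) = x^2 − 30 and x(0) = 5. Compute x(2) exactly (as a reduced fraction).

241/44

f'(x) = 2x.
f(5) = −5, f'(5) = 10, so x(1) = 5 − (−5)/10 = 11/2.
f(11/2) = 1/4, f'(11/2) = 11, so x(2) = (11/2) − (1/4)/11 = 241/44.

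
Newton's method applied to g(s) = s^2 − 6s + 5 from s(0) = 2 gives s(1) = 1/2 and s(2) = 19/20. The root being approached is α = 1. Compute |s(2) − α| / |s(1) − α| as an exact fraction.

1/10

s(1) − α = 1/2 − 1 = −1/2, so |s(1) − α| = 1/2.
s(2) − α = 19/20 − 1 = −1/20, so |s(2) − α| = 1/20.
Ratio = (1/20) / (1/2) = 1/10.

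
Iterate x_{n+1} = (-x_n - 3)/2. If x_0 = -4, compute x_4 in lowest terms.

x_1 = (-(-4) - 3)/2 = 1/2.
x_2 = (-(1/2) - 3)/2 = -7/4.
x_3 = (-(-7/4) - 3)/2 = -5/8.
x_4 = (-(-5/8) - 3)/2 = -19/16.

-19/16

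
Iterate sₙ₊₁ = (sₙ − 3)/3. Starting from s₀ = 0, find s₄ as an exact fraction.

s₁ = (0 − 3)/3 = −1.
s₂ = ((−1) − 3)/3 = −4/3.
s₃ = ((−4/3) − 3)/3 = −13/9.
s₄ = ((−13/9) − 3)/3 = −40/27.

−40/27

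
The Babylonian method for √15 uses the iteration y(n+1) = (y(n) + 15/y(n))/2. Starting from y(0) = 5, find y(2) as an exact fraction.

y(1) = (5 + 15/5)/2 = 4.
y(2) = (4 + 15/4)/2 = 31/8.

31/8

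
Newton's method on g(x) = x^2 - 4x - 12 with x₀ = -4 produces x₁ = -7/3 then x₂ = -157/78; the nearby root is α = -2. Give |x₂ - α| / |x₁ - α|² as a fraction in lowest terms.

3/26

x₁ - α = -7/3 - (-2) = -7/3 + 2 = -1/3, so |x₁ - α| = 1/3.
x₂ - α = -157/78 - (-2) = -157/78 + 2 = -1/78, so |x₂ - α| = 1/78.
|x₁ - α|² = 1/9.
Ratio = (1/78) / (1/9) = 3/26.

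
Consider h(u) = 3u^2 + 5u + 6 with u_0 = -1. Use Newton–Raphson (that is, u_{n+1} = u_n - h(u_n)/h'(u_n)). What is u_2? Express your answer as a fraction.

21/23

h'(u) = 6u + 5.
h(-1) = 4, h'(-1) = -1, so u_1 = (-1) - 4/(-1) = 3.
h(3) = 48, h'(3) = 23, so u_2 = 3 - 48/23 = 21/23.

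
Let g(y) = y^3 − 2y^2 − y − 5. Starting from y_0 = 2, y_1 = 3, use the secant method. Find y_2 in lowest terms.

g(2) = −7, g(3) = 1. y_2 = 3 − 1·(3 − 2)/(1 − (−7)) = 23/8.

23/8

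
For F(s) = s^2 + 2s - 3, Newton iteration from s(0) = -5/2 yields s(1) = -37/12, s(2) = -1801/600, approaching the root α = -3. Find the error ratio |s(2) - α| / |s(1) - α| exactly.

1/50

s(1) - α = -37/12 - (-3) = -37/12 + 3 = -1/12, so |s(1) - α| = 1/12.
s(2) - α = -1801/600 - (-3) = -1801/600 + 3 = -1/600, so |s(2) - α| = 1/600.
Ratio = (1/600) / (1/12) = 1/50.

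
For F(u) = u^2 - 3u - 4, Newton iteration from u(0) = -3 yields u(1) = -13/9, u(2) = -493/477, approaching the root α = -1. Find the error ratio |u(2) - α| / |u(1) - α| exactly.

u(1) - α = -13/9 - (-1) = -13/9 + 1 = -4/9, so |u(1) - α| = 4/9.
u(2) - α = -493/477 - (-1) = -493/477 + 1 = -16/477, so |u(2) - α| = 16/477.
Ratio = (16/477) / (4/9) = 4/53.

4/53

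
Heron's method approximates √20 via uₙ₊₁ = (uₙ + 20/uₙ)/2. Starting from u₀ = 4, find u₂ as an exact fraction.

u₁ = (4 + 20/4)/2 = 9/2.
u₂ = (9/2 + 20/(9/2))/2 = 161/36.

161/36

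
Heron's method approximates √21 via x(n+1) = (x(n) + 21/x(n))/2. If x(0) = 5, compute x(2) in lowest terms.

x(1) = (5 + 21/5)/2 = 23/5.
x(2) = (23/5 + 21/(23/5))/2 = 527/115.

527/115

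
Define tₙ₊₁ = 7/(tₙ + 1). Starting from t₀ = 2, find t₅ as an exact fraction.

707/318

t₁ = 7/(2 + 1) = 7/3.
t₂ = 7/(7/3 + 1) = 21/10.
t₃ = 7/(21/10 + 1) = 70/31.
t₄ = 7/(70/31 + 1) = 217/101.
t₅ = 7/(217/101 + 1) = 707/318.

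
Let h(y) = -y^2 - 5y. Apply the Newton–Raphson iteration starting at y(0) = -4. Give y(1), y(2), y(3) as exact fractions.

h'(y) = -2y - 5.
h(-4) = 4, h'(-4) = 3, so y(1) = (-4) - 4/3 = -16/3.
h(-16/3) = -16/9, h'(-16/3) = 17/3, so y(2) = (-16/3) - (-16/9)/(17/3) = -256/51.
h(-256/51) = -256/2601, h'(-256/51) = 257/51, so y(3) = (-256/51) - (-256/2601)/(257/51) = -65536/13107.

y(1) = -16/3, y(2) = -256/51, y(3) = -65536/13107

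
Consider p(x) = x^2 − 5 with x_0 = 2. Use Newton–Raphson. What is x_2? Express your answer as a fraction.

p'(x) = 2x.
p(2) = −1, p'(2) = 4, so x_1 = 2 − (−1)/4 = 9/4.
p(9/4) = 1/16, p'(9/4) = 9/2, so x_2 = (9/4) − (1/16)/(9/2) = 161/72.

161/72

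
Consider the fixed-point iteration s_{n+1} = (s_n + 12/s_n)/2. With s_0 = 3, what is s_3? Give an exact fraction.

s_1 = (3 + 12/3)/2 = 7/2.
s_2 = (7/2 + 12/(7/2))/2 = 97/28.
s_3 = (97/28 + 12/(97/28))/2 = 18817/5432.

18817/5432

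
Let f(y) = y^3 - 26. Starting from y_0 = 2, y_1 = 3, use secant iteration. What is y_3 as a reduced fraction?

f(2) = -18, f(3) = 1. y_2 = 3 - 1·(3 - 2)/(1 - (-18)) = 56/19.
f(3) = 1, f(56/19) = -2718/6859. y_3 = (56/19) - (-2718/6859)·((56/19) - 3)/((-2718/6859) - 1) = 28370/9577.

28370/9577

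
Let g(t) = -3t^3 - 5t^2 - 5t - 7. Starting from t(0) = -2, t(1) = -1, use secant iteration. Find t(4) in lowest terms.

-993361/645849

g(-2) = 7, g(-1) = -4. t(2) = (-1) - (-4)·((-1) - (-2))/((-4) - 7) = -15/11.
g(-1) = -4, g(-15/11) = -2492/1331. t(3) = (-15/11) - (-2492/1331)·((-15/11) - (-1))/((-2492/1331) - (-4)) = -298/177.
g(-15/11) = -2492/1331, g(-298/177) = 320845/205379. t(4) = (-298/177) - (320845/205379)·((-298/177) - (-15/11))/((320845/205379) - (-2492/1331)) = -993361/645849.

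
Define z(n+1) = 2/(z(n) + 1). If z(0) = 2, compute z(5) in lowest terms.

42/43

z(1) = 2/(2 + 1) = 2/3.
z(2) = 2/(2/3 + 1) = 6/5.
z(3) = 2/(6/5 + 1) = 10/11.
z(4) = 2/(10/11 + 1) = 22/21.
z(5) = 2/(22/21 + 1) = 42/43.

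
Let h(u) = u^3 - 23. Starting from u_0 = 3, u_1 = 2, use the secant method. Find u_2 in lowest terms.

h(3) = 4, h(2) = -15. u_2 = 2 - (-15)·(2 - 3)/((-15) - 4) = 53/19.

53/19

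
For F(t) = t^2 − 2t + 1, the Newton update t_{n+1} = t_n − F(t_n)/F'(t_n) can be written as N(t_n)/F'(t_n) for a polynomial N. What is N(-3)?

8

F'(t) = 2t − 2.
N(t) = t·F'(t) − F(t) = t·(2t − 2) − (t^2 − 2t + 1) = t^2 − 1.
N(-3) = 8.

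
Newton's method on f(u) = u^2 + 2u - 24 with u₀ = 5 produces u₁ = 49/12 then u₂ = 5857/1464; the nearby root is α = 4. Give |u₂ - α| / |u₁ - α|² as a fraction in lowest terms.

u₁ - α = 49/12 - 4 = 1/12, so |u₁ - α| = 1/12.
u₂ - α = 5857/1464 - 4 = 1/1464, so |u₂ - α| = 1/1464.
|u₁ - α|² = 1/144.
Ratio = (1/1464) / (1/144) = 6/61.

6/61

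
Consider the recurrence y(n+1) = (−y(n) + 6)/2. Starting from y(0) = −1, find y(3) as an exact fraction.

19/8

y(1) = (−(−1) + 6)/2 = 7/2.
y(2) = (−(7/2) + 6)/2 = 5/4.
y(3) = (−(5/4) + 6)/2 = 19/8.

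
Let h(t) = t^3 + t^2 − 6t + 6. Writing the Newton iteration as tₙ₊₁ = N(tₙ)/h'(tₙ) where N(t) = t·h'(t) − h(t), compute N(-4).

−118

h'(t) = 3t^2 + 2t − 6.
N(t) = t·h'(t) − h(t) = t·(3t^2 + 2t − 6) − (t^3 + t^2 − 6t + 6) = 2t^3 + t^2 − 6.
N(-4) = −118.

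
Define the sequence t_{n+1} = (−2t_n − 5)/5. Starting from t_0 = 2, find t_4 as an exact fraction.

−403/625

t_1 = (−2·2 − 5)/5 = −9/5.
t_2 = (−2·(−9/5) − 5)/5 = −7/25.
t_3 = (−2·(−7/25) − 5)/5 = −111/125.
t_4 = (−2·(−111/125) − 5)/5 = −403/625.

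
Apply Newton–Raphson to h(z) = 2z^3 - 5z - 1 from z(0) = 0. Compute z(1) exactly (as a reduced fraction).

-1/5

h'(z) = 6z^2 - 5.
h(0) = -1, h'(0) = -5, so z(1) = 0 - (-1)/(-5) = -1/5.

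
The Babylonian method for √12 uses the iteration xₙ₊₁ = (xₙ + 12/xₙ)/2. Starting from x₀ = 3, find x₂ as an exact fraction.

x₁ = (3 + 12/3)/2 = 7/2.
x₂ = (7/2 + 12/(7/2))/2 = 97/28.

97/28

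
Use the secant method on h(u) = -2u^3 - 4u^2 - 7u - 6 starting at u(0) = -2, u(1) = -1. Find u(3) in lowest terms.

-506/425

h(-2) = 8, h(-1) = -1. u(2) = (-1) - (-1)·((-1) - (-2))/((-1) - 8) = -10/9.
h(-1) = -1, h(-10/9) = -304/729. u(3) = (-10/9) - (-304/729)·((-10/9) - (-1))/((-304/729) - (-1)) = -506/425.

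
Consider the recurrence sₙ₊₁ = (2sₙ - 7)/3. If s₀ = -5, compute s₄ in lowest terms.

s₁ = (2·(-5) - 7)/3 = -17/3.
s₂ = (2·(-17/3) - 7)/3 = -55/9.
s₃ = (2·(-55/9) - 7)/3 = -173/27.
s₄ = (2·(-173/27) - 7)/3 = -535/81.

-535/81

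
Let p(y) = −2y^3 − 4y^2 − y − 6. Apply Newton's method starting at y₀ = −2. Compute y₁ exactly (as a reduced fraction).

p'(y) = −6y^2 − 8y − 1.
p(−2) = −4, p'(−2) = −9, so y₁ = (−2) − (−4)/(−9) = −22/9.

−22/9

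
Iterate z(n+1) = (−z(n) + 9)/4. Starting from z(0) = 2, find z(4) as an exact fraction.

z(1) = (−2 + 9)/4 = 7/4.
z(2) = (−(7/4) + 9)/4 = 29/16.
z(3) = (−(29/16) + 9)/4 = 115/64.
z(4) = (−(115/64) + 9)/4 = 461/256.

461/256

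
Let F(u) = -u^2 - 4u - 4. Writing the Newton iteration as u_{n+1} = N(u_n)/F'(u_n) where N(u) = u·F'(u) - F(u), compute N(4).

F'(u) = -2u - 4.
N(u) = u·F'(u) - F(u) = u·(-2u - 4) - (-u^2 - 4u - 4) = -u^2 + 4.
N(4) = -12.

-12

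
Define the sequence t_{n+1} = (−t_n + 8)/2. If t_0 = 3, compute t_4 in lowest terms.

43/16

t_1 = (−3 + 8)/2 = 5/2.
t_2 = (−(5/2) + 8)/2 = 11/4.
t_3 = (−(11/4) + 8)/2 = 21/8.
t_4 = (−(21/8) + 8)/2 = 43/16.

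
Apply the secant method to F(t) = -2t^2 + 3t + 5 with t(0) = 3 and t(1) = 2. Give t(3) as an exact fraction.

103/41

F(3) = -4, F(2) = 3. t(2) = 2 - 3·(2 - 3)/(3 - (-4)) = 17/7.
F(2) = 3, F(17/7) = 24/49. t(3) = (17/7) - (24/49)·((17/7) - 2)/((24/49) - 3) = 103/41.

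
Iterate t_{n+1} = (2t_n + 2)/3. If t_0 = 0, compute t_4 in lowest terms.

t_1 = (2·0 + 2)/3 = 2/3.
t_2 = (2·(2/3) + 2)/3 = 10/9.
t_3 = (2·(10/9) + 2)/3 = 38/27.
t_4 = (2·(38/27) + 2)/3 = 130/81.

130/81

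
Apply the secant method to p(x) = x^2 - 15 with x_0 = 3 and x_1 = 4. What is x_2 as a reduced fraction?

27/7

p(3) = -6, p(4) = 1. x_2 = 4 - 1·(4 - 3)/(1 - (-6)) = 27/7.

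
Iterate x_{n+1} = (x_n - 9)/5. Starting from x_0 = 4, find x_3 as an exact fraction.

x_1 = (4 - 9)/5 = -1.
x_2 = ((-1) - 9)/5 = -2.
x_3 = ((-2) - 9)/5 = -11/5.

-11/5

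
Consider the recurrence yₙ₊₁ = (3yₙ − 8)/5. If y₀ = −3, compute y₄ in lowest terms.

y₁ = (3·(−3) − 8)/5 = −17/5.
y₂ = (3·(−17/5) − 8)/5 = −91/25.
y₃ = (3·(−91/25) − 8)/5 = −473/125.
y₄ = (3·(−473/125) − 8)/5 = −2419/625.

−2419/625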